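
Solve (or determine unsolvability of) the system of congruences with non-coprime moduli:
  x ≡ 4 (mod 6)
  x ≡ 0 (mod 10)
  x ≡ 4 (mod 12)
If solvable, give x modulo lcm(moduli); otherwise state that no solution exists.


Moduli 6, 10, 12 are not pairwise coprime, so CRT works modulo lcm(m_i) when all pairwise compatibility conditions hold.
Pairwise compatibility: gcd(m_i, m_j) must divide a_i - a_j for every pair.
Merge one congruence at a time:
  Start: x ≡ 4 (mod 6).
  Combine with x ≡ 0 (mod 10): gcd(6, 10) = 2; 0 - 4 = -4, which IS divisible by 2, so compatible.
    Write x = 4 + 6·t and substitute into x ≡ 0 (mod 10): 6·t ≡ 0 − 4 = -4 (mod 10).
    Divide the congruence (and modulus) by g = 2: 3·t ≡ -2 (mod 5).
    Reduce coefficients mod 5: 3·t ≡ 3 (mod 5).
    The inverse of 3 mod 5 is 2 (since 3·2 = 6 = 1·5 + 1), so t ≡ 2·3 = 6 ≡ 1 (mod 5).
    Then x = 4 + 6·1 = 10, valid modulo lcm(6, 10) = 30: x ≡ 10 (mod 30).
  Combine with x ≡ 4 (mod 12): gcd(30, 12) = 6; 4 - 10 = -6, which IS divisible by 6, so compatible.
    Write x = 10 + 30·t and substitute into x ≡ 4 (mod 12): 30·t ≡ 4 − 10 = -6 (mod 12).
    Divide the congruence (and modulus) by g = 6: 5·t ≡ -1 (mod 2).
    Reduce coefficients mod 2: 1·t ≡ 1 (mod 2).
    So t ≡ 1 (mod 2).
    Then x = 10 + 30·1 = 40, valid modulo lcm(30, 12) = 60: x ≡ 40 (mod 60).
Verify: 40 mod 6 = 4, 40 mod 10 = 0, 40 mod 12 = 4.

x ≡ 40 (mod 60).


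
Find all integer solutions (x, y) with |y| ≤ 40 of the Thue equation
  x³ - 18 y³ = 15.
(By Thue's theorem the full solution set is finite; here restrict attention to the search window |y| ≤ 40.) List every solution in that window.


The equation is x³ - 18y³ = 15. For fixed y, x³ = 18·y³ + 15, so a solution requires the RHS to be a perfect cube.
Strategy: iterate y from -40 to 40, compute RHS = 18·y³ + 15, and check whether it is a (positive or negative) perfect cube.
Check small values of y:
  y = 0: RHS = 15 is not a perfect cube.
  y = 1: RHS = 33 is not a perfect cube.
  y = -1: RHS = -3 is not a perfect cube.
  y = 2: RHS = 159 is not a perfect cube.
  y = -2: RHS = -129 is not a perfect cube.
  y = 3: RHS = 501 is not a perfect cube.
  y = -3: RHS = -471 is not a perfect cube.
Continuing the search up to |y| = 40 finds no solutions either.
No (x, y) in the scanned range satisfies the equation.

No integer solutions with |y| ≤ 40.


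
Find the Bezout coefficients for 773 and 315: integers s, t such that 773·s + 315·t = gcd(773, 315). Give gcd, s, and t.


Euclidean algorithm on (773, 315) — divide until remainder is 0:
  773 = 2 · 315 + 143
  315 = 2 · 143 + 29
  143 = 4 · 29 + 27
  29 = 1 · 27 + 2
  27 = 13 · 2 + 1
  2 = 2 · 1 + 0
gcd(773, 315) = 1.
Track Bezout coefficients alongside the remainders: start with r₀ = 773 = a·1 + b·0 (s = 1, t = 0) and r₁ = 315 = a·0 + b·1 (s = 0, t = 1); each new remainder r_{k+1} = r_{k-1} − q_k·r_k inherits s_{k+1} = s_{k-1} − q_k·s_k, t_{k+1} = t_{k-1} − q_k·t_k, so r_k = a·s_k + b·t_k at every step:
  q = 2: r = 143, s = 1 − 2·0 = 1, t = 0 − 2·1 = -2  (check: 773·1 + 315·(-2) = 143)
  q = 2: r = 29, s = 0 − 2·1 = -2, t = 1 − 2·(-2) = 5  (check: 773·(-2) + 315·5 = 29)
  q = 4: r = 27, s = 1 − 4·(-2) = 9, t = -2 − 4·5 = -22  (check: 773·9 + 315·(-22) = 27)
  q = 1: r = 2, s = -2 − 1·9 = -11, t = 5 − 1·(-22) = 27  (check: 773·(-11) + 315·27 = 2)
  q = 13: r = 1, s = 9 − 13·(-11) = 152, t = -22 − 13·27 = -373  (check: 773·152 + 315·(-373) = 1)
The row with r = 1 (the gcd) gives the Bezout coefficients s = 152, t = -373.
Result: 773 · (152) + 315 · (-373) = 1.

gcd(773, 315) = 1; s = 152, t = -373 (check: 773·152 + 315·(-373) = 1).


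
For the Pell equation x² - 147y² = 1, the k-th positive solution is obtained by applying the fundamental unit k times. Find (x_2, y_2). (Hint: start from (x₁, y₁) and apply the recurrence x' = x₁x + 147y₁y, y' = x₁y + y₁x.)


Step 1: Find the fundamental solution (x₁, y₁) of x² - 147y² = 1.
  Expand √147 as a continued fraction. a₀ = ⌊√147⌋ = 12; iterate m_{k+1} = d_k·a_k − m_k, d_{k+1} = (147 − m_{k+1}²)/d_k, a_{k+1} = ⌊(a₀ + m_{k+1})/d_{k+1}⌋ (starting m₀ = 0, d₀ = 1), with convergents p_k = a_k·p_{k-1} + p_{k-2}, q_k = a_k·q_{k-1} + q_{k-2} (p₋₁ = 1, q₋₁ = 0):
  k = 0: a₀ = 12; p₀/q₀ = 12/1; p₀² − 147·q₀² = 144 − 147 = -3.
  k = 1: m = 12, d = 3, a = ⌊(12 + 12)/3⌋ = 8; p/q = (8·12 + 1)/(8·1 + 0) = 97/8; p² − 147·q² = 9409 − 9408 = 1.
  The first convergent with p² − 147·q² = 1 gives the fundamental solution (x₁, y₁) = (97, 8).
Step 2: Apply the recurrence (x_{n+1}, y_{n+1}) = (x₁x_n + 147y₁y_n, x₁y_n + y₁x_n) repeatedly.
  From (x_1, y_1) = (97, 8): x_2 = 97·97 + 147·8·8 = 18817; y_2 = 97·8 + 8·97 = 1552.
Step 3: Verify x_2² - 147·y_2² = 354079489 - 354079488 = 1 (should be 1). ✓

(x_1, y_1) = (97, 8); (x_2, y_2) = (18817, 1552).


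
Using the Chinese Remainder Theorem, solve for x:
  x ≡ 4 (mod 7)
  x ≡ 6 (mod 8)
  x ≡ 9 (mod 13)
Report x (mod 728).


Moduli 7, 8, 13 are pairwise coprime; by CRT there is a unique solution modulo M = 7 · 8 · 13 = 728.
Solve pairwise, accumulating the modulus:
  Start with x ≡ 4 (mod 7).
  Combine with x ≡ 6 (mod 8): since gcd(7, 8) = 1, we get a unique residue mod 56.
    Write x = 4 + 7·t and substitute into x ≡ 6 (mod 8): 7·t ≡ 6 − 4 = 2 (mod 8).
    The inverse of 7 mod 8 is 7 (since 7·7 = 49 = 6·8 + 1), so t ≡ 7·2 = 14 ≡ 6 (mod 8).
    Then x = 4 + 7·6 = 46, valid modulo lcm(7, 8) = 56: x ≡ 46 (mod 56).
  Combine with x ≡ 9 (mod 13): since gcd(56, 13) = 1, we get a unique residue mod 728.
    Write x = 46 + 56·t and substitute into x ≡ 9 (mod 13): 56·t ≡ 9 − 46 = -37 (mod 13).
    Reduce coefficients mod 13: 4·t ≡ 2 (mod 13).
    The inverse of 4 mod 13 is 10 (since 4·10 = 40 = 3·13 + 1), so t ≡ 10·2 = 20 ≡ 7 (mod 13).
    Then x = 46 + 56·7 = 438, valid modulo lcm(56, 13) = 728: x ≡ 438 (mod 728).
Verify: 438 mod 7 = 4 ✓, 438 mod 8 = 6 ✓, 438 mod 13 = 9 ✓.

x ≡ 438 (mod 728).


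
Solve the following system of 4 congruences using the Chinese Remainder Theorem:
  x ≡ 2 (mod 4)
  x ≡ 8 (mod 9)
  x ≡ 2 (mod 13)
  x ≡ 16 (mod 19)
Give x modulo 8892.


Product of moduli M = 4 · 9 · 13 · 19 = 8892.
Merge one congruence at a time:
  Start: x ≡ 2 (mod 4).
  Combine with x ≡ 8 (mod 9); new modulus lcm = 36.
    Write x = 2 + 4·t and substitute into x ≡ 8 (mod 9): 4·t ≡ 8 − 2 = 6 (mod 9).
    The inverse of 4 mod 9 is 7 (since 4·7 = 28 = 3·9 + 1), so t ≡ 7·6 = 42 ≡ 6 (mod 9).
    Then x = 2 + 4·6 = 26, valid modulo lcm(4, 9) = 36: x ≡ 26 (mod 36).
  Combine with x ≡ 2 (mod 13); new modulus lcm = 468.
    Write x = 26 + 36·t and substitute into x ≡ 2 (mod 13): 36·t ≡ 2 − 26 = -24 (mod 13).
    Reduce coefficients mod 13: 10·t ≡ 2 (mod 13).
    The inverse of 10 mod 13 is 4 (since 10·4 = 40 = 3·13 + 1), so t ≡ 4·2 = 8 ≡ 8 (mod 13).
    Then x = 26 + 36·8 = 314, valid modulo lcm(36, 13) = 468: x ≡ 314 (mod 468).
  Combine with x ≡ 16 (mod 19); new modulus lcm = 8892.
    Write x = 314 + 468·t and substitute into x ≡ 16 (mod 19): 468·t ≡ 16 − 314 = -298 (mod 19).
    Reduce coefficients mod 19: 12·t ≡ 6 (mod 19).
    The inverse of 12 mod 19 is 8 (since 12·8 = 96 = 5·19 + 1), so t ≡ 8·6 = 48 ≡ 10 (mod 19).
    Then x = 314 + 468·10 = 4994, valid modulo lcm(468, 19) = 8892: x ≡ 4994 (mod 8892).
Verify against each original: 4994 mod 4 = 2, 4994 mod 9 = 8, 4994 mod 13 = 2, 4994 mod 19 = 16.

x ≡ 4994 (mod 8892).


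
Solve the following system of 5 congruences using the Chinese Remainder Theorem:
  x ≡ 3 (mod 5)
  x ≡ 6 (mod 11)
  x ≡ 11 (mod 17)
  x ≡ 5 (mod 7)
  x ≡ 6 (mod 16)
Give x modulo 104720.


Product of moduli M = 5 · 11 · 17 · 7 · 16 = 104720.
Merge one congruence at a time:
  Start: x ≡ 3 (mod 5).
  Combine with x ≡ 6 (mod 11); new modulus lcm = 55.
    Write x = 3 + 5·t and substitute into x ≡ 6 (mod 11): 5·t ≡ 6 − 3 = 3 (mod 11).
    The inverse of 5 mod 11 is 9 (since 5·9 = 45 = 4·11 + 1), so t ≡ 9·3 = 27 ≡ 5 (mod 11).
    Then x = 3 + 5·5 = 28, valid modulo lcm(5, 11) = 55: x ≡ 28 (mod 55).
  Combine with x ≡ 11 (mod 17); new modulus lcm = 935.
    Write x = 28 + 55·t and substitute into x ≡ 11 (mod 17): 55·t ≡ 11 − 28 = -17 (mod 17).
    Reduce coefficients mod 17: 4·t ≡ 0 (mod 17).
    The inverse of 4 mod 17 is 13 (since 4·13 = 52 = 3·17 + 1), so t ≡ 13·0 = 0 ≡ 0 (mod 17).
    Then x = 28 + 55·0 = 28, valid modulo lcm(55, 17) = 935: x ≡ 28 (mod 935).
  Combine with x ≡ 5 (mod 7); new modulus lcm = 6545.
    Write x = 28 + 935·t and substitute into x ≡ 5 (mod 7): 935·t ≡ 5 − 28 = -23 (mod 7).
    Reduce coefficients mod 7: 4·t ≡ 5 (mod 7).
    The inverse of 4 mod 7 is 2 (since 4·2 = 8 = 1·7 + 1), so t ≡ 2·5 = 10 ≡ 3 (mod 7).
    Then x = 28 + 935·3 = 2833, valid modulo lcm(935, 7) = 6545: x ≡ 2833 (mod 6545).
  Combine with x ≡ 6 (mod 16); new modulus lcm = 104720.
    Write x = 2833 + 6545·t and substitute into x ≡ 6 (mod 16): 6545·t ≡ 6 − 2833 = -2827 (mod 16).
    Reduce coefficients mod 16: 1·t ≡ 5 (mod 16).
    So t ≡ 5 (mod 16).
    Then x = 2833 + 6545·5 = 35558, valid modulo lcm(6545, 16) = 104720: x ≡ 35558 (mod 104720).
Verify against each original: 35558 mod 5 = 3, 35558 mod 11 = 6, 35558 mod 17 = 11, 35558 mod 7 = 5, 35558 mod 16 = 6.

x ≡ 35558 (mod 104720).


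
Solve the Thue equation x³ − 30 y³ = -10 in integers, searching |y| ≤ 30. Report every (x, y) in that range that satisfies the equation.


The equation is x³ - 30y³ = -10. For fixed y, x³ = 30·y³ − 10, so a solution requires the RHS to be a perfect cube.
Strategy: iterate y from -30 to 30, compute RHS = 30·y³ − 10, and check whether it is a (positive or negative) perfect cube.
Check small values of y:
  y = 0: RHS = -10 is not a perfect cube.
  y = 1: RHS = 20 is not a perfect cube.
  y = -1: RHS = -40 is not a perfect cube.
  y = 2: RHS = 230 is not a perfect cube.
  y = -2: RHS = -250 is not a perfect cube.
  y = 3: RHS = 800 is not a perfect cube.
  y = -3: RHS = -820 is not a perfect cube.
Continuing the search up to |y| = 30 finds no solutions either.
No (x, y) in the scanned range satisfies the equation.

No integer solutions with |y| ≤ 30.


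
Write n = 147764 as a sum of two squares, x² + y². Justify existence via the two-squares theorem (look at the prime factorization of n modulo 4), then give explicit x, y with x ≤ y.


Step 1: Factor n = 147764 = 2^2 · 17 · 41 · 53.
Step 2: Check the mod-4 condition on each prime factor: 2 = 2 (special); 17 ≡ 1 (mod 4), exponent 1; 41 ≡ 1 (mod 4), exponent 1; 53 ≡ 1 (mod 4), exponent 1.
All primes ≡ 3 (mod 4) appear to even exponent (or don't appear), so by the two-squares theorem n IS expressible as a sum of two squares.
Step 3: Build a representation. Group n = k² · m with k = 2 and m = 17 · 41 · 53 = 36941 (a product of primes ≡ 1 (mod 4)); a representation of m scales to one of n via (k·x)² + (k·y)² = k²(x² + y²). Each prime p ≡ 1 (mod 4) is itself a sum of two squares; find a² by testing p − a² for a perfect square:
  17: 17 − 1² = 16 = 4² ⇒ 17 = 1² + 4².
  41: 41 − 1² = 40, 41 − 2² = 37, 41 − 3² = 32, 41 − 4² = 25 = 5² ⇒ 41 = 4² + 5².
  53: 53 − 1² = 52, 53 − 2² = 49 = 7² ⇒ 53 = 2² + 7².
  Combine using the Brahmagupta–Fibonacci identity (a² + b²)(c² + d²) = (ac − bd)² + (ad + bc)² = (ac + bd)² + (ad − bc)²:
  17 · 41 = 697: from (1² + 4²)(4² + 5²), take (1·4 − 4·5, 1·5 + 4·4) = (4 − 20, 5 + 16) = (-16, 21); dropping signs (only squares matter) gives (16, 21); check 16² + 21² = 256 + 441 = 697 ✓.
  697 · 53 = 36941: from (16² + 21²)(2² + 7²), take (16·2 − 21·7, 16·7 + 21·2) = (32 − 147, 112 + 42) = (-115, 154); dropping signs (only squares matter) gives (115, 154); check 115² + 154² = 13225 + 23716 = 36941 ✓.
  Scale by k = 2: (2·115, 2·154) = (230, 308).
Step 4: Order so x ≤ y and verify: 230² + 308² = 52900 + 94864 = 147764 = n. ✓

n = 147764 = 230² + 308² (one valid representation with x ≤ y).


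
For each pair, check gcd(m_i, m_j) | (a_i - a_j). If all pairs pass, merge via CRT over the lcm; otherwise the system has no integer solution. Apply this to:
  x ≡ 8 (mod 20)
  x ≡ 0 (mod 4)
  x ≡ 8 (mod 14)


Moduli 20, 4, 14 are not pairwise coprime, so CRT works modulo lcm(m_i) when all pairwise compatibility conditions hold.
Pairwise compatibility: gcd(m_i, m_j) must divide a_i - a_j for every pair.
Merge one congruence at a time:
  Start: x ≡ 8 (mod 20).
  Combine with x ≡ 0 (mod 4): gcd(20, 4) = 4; 0 - 8 = -8, which IS divisible by 4, so compatible.
    Write x = 8 + 20·t and substitute into x ≡ 0 (mod 4): 20·t ≡ 0 − 8 = -8 (mod 4).
    Divide the congruence (and modulus) by g = 4: 5·t ≡ -2 (mod 1).
    Modulo 1 every t works; take t = 0.
    Then x = 8 + 20·0 = 8, valid modulo lcm(20, 4) = 20: x ≡ 8 (mod 20).
  Combine with x ≡ 8 (mod 14): gcd(20, 14) = 2; 8 - 8 = 0, which IS divisible by 2, so compatible.
    Write x = 8 + 20·t and substitute into x ≡ 8 (mod 14): 20·t ≡ 8 − 8 = 0 (mod 14).
    Divide the congruence (and modulus) by g = 2: 10·t ≡ 0 (mod 7).
    Reduce coefficients mod 7: 3·t ≡ 0 (mod 7).
    The inverse of 3 mod 7 is 5 (since 3·5 = 15 = 2·7 + 1), so t ≡ 5·0 = 0 ≡ 0 (mod 7).
    Then x = 8 + 20·0 = 8, valid modulo lcm(20, 14) = 140: x ≡ 8 (mod 140).
Verify: 8 mod 20 = 8, 8 mod 4 = 0, 8 mod 14 = 8.

x ≡ 8 (mod 140).


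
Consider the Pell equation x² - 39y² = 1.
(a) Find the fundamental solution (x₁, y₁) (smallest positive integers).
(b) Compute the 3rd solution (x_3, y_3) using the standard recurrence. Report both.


Step 1: Find the fundamental solution (x₁, y₁) of x² - 39y² = 1.
  Expand √39 as a continued fraction. a₀ = ⌊√39⌋ = 6; iterate m_{k+1} = d_k·a_k − m_k, d_{k+1} = (39 − m_{k+1}²)/d_k, a_{k+1} = ⌊(a₀ + m_{k+1})/d_{k+1}⌋ (starting m₀ = 0, d₀ = 1), with convergents p_k = a_k·p_{k-1} + p_{k-2}, q_k = a_k·q_{k-1} + q_{k-2} (p₋₁ = 1, q₋₁ = 0):
  k = 0: a₀ = 6; p₀/q₀ = 6/1; p₀² − 39·q₀² = 36 − 39 = -3.
  k = 1: m = 6, d = 3, a = ⌊(6 + 6)/3⌋ = 4; p/q = (4·6 + 1)/(4·1 + 0) = 25/4; p² − 39·q² = 625 − 624 = 1.
  The first convergent with p² − 39·q² = 1 gives the fundamental solution (x₁, y₁) = (25, 4).
Step 2: Apply the recurrence (x_{n+1}, y_{n+1}) = (x₁x_n + 39y₁y_n, x₁y_n + y₁x_n) repeatedly.
  From (x_1, y_1) = (25, 4): x_2 = 25·25 + 39·4·4 = 1249; y_2 = 25·4 + 4·25 = 200.
  From (x_2, y_2) = (1249, 200): x_3 = 25·1249 + 39·4·200 = 62425; y_3 = 25·200 + 4·1249 = 9996.
Step 3: Verify x_3² - 39·y_3² = 3896880625 - 3896880624 = 1 (should be 1). ✓

(x_1, y_1) = (25, 4); (x_3, y_3) = (62425, 9996).


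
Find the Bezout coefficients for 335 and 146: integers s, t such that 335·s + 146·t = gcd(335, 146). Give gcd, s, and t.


Euclidean algorithm on (335, 146) — divide until remainder is 0:
  335 = 2 · 146 + 43
  146 = 3 · 43 + 17
  43 = 2 · 17 + 9
  17 = 1 · 9 + 8
  9 = 1 · 8 + 1
  8 = 8 · 1 + 0
gcd(335, 146) = 1.
Track Bezout coefficients alongside the remainders: start with r₀ = 335 = a·1 + b·0 (s = 1, t = 0) and r₁ = 146 = a·0 + b·1 (s = 0, t = 1); each new remainder r_{k+1} = r_{k-1} − q_k·r_k inherits s_{k+1} = s_{k-1} − q_k·s_k, t_{k+1} = t_{k-1} − q_k·t_k, so r_k = a·s_k + b·t_k at every step:
  q = 2: r = 43, s = 1 − 2·0 = 1, t = 0 − 2·1 = -2  (check: 335·1 + 146·(-2) = 43)
  q = 3: r = 17, s = 0 − 3·1 = -3, t = 1 − 3·(-2) = 7  (check: 335·(-3) + 146·7 = 17)
  q = 2: r = 9, s = 1 − 2·(-3) = 7, t = -2 − 2·7 = -16  (check: 335·7 + 146·(-16) = 9)
  q = 1: r = 8, s = -3 − 1·7 = -10, t = 7 − 1·(-16) = 23  (check: 335·(-10) + 146·23 = 8)
  q = 1: r = 1, s = 7 − 1·(-10) = 17, t = -16 − 1·23 = -39  (check: 335·17 + 146·(-39) = 1)
The row with r = 1 (the gcd) gives the Bezout coefficients s = 17, t = -39.
Result: 335 · (17) + 146 · (-39) = 1.

gcd(335, 146) = 1; s = 17, t = -39 (check: 335·17 + 146·(-39) = 1).


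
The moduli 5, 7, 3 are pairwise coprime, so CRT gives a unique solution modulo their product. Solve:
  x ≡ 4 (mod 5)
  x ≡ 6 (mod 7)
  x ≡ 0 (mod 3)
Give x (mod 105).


Moduli 5, 7, 3 are pairwise coprime; by CRT there is a unique solution modulo M = 5 · 7 · 3 = 105.
Solve pairwise, accumulating the modulus:
  Start with x ≡ 4 (mod 5).
  Combine with x ≡ 6 (mod 7): since gcd(5, 7) = 1, we get a unique residue mod 35.
    Write x = 4 + 5·t and substitute into x ≡ 6 (mod 7): 5·t ≡ 6 − 4 = 2 (mod 7).
    The inverse of 5 mod 7 is 3 (since 5·3 = 15 = 2·7 + 1), so t ≡ 3·2 = 6 ≡ 6 (mod 7).
    Then x = 4 + 5·6 = 34, valid modulo lcm(5, 7) = 35: x ≡ 34 (mod 35).
  Combine with x ≡ 0 (mod 3): since gcd(35, 3) = 1, we get a unique residue mod 105.
    Write x = 34 + 35·t and substitute into x ≡ 0 (mod 3): 35·t ≡ 0 − 34 = -34 (mod 3).
    Reduce coefficients mod 3: 2·t ≡ 2 (mod 3).
    The inverse of 2 mod 3 is 2 (since 2·2 = 4 = 1·3 + 1), so t ≡ 2·2 = 4 ≡ 1 (mod 3).
    Then x = 34 + 35·1 = 69, valid modulo lcm(35, 3) = 105: x ≡ 69 (mod 105).
Verify: 69 mod 5 = 4 ✓, 69 mod 7 = 6 ✓, 69 mod 3 = 0 ✓.

x ≡ 69 (mod 105).


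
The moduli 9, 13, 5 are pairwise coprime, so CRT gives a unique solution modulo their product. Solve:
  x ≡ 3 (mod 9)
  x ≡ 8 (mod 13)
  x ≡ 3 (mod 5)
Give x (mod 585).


Moduli 9, 13, 5 are pairwise coprime; by CRT there is a unique solution modulo M = 9 · 13 · 5 = 585.
Solve pairwise, accumulating the modulus:
  Start with x ≡ 3 (mod 9).
  Combine with x ≡ 8 (mod 13): since gcd(9, 13) = 1, we get a unique residue mod 117.
    Write x = 3 + 9·t and substitute into x ≡ 8 (mod 13): 9·t ≡ 8 − 3 = 5 (mod 13).
    The inverse of 9 mod 13 is 3 (since 9·3 = 27 = 2·13 + 1), so t ≡ 3·5 = 15 ≡ 2 (mod 13).
    Then x = 3 + 9·2 = 21, valid modulo lcm(9, 13) = 117: x ≡ 21 (mod 117).
  Combine with x ≡ 3 (mod 5): since gcd(117, 5) = 1, we get a unique residue mod 585.
    Write x = 21 + 117·t and substitute into x ≡ 3 (mod 5): 117·t ≡ 3 − 21 = -18 (mod 5).
    Reduce coefficients mod 5: 2·t ≡ 2 (mod 5).
    The inverse of 2 mod 5 is 3 (since 2·3 = 6 = 1·5 + 1), so t ≡ 3·2 = 6 ≡ 1 (mod 5).
    Then x = 21 + 117·1 = 138, valid modulo lcm(117, 5) = 585: x ≡ 138 (mod 585).
Verify: 138 mod 9 = 3 ✓, 138 mod 13 = 8 ✓, 138 mod 5 = 3 ✓.

x ≡ 138 (mod 585).


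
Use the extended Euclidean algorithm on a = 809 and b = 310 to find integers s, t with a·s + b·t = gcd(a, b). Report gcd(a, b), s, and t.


Euclidean algorithm on (809, 310) — divide until remainder is 0:
  809 = 2 · 310 + 189
  310 = 1 · 189 + 121
  189 = 1 · 121 + 68
  121 = 1 · 68 + 53
  68 = 1 · 53 + 15
  53 = 3 · 15 + 8
  15 = 1 · 8 + 7
  8 = 1 · 7 + 1
  7 = 7 · 1 + 0
gcd(809, 310) = 1.
Track Bezout coefficients alongside the remainders: start with r₀ = 809 = a·1 + b·0 (s = 1, t = 0) and r₁ = 310 = a·0 + b·1 (s = 0, t = 1); each new remainder r_{k+1} = r_{k-1} − q_k·r_k inherits s_{k+1} = s_{k-1} − q_k·s_k, t_{k+1} = t_{k-1} − q_k·t_k, so r_k = a·s_k + b·t_k at every step:
  q = 2: r = 189, s = 1 − 2·0 = 1, t = 0 − 2·1 = -2  (check: 809·1 + 310·(-2) = 189)
  q = 1: r = 121, s = 0 − 1·1 = -1, t = 1 − 1·(-2) = 3  (check: 809·(-1) + 310·3 = 121)
  q = 1: r = 68, s = 1 − 1·(-1) = 2, t = -2 − 1·3 = -5  (check: 809·2 + 310·(-5) = 68)
  q = 1: r = 53, s = -1 − 1·2 = -3, t = 3 − 1·(-5) = 8  (check: 809·(-3) + 310·8 = 53)
  q = 1: r = 15, s = 2 − 1·(-3) = 5, t = -5 − 1·8 = -13  (check: 809·5 + 310·(-13) = 15)
  q = 3: r = 8, s = -3 − 3·5 = -18, t = 8 − 3·(-13) = 47  (check: 809·(-18) + 310·47 = 8)
  q = 1: r = 7, s = 5 − 1·(-18) = 23, t = -13 − 1·47 = -60  (check: 809·23 + 310·(-60) = 7)
  q = 1: r = 1, s = -18 − 1·23 = -41, t = 47 − 1·(-60) = 107  (check: 809·(-41) + 310·107 = 1)
The row with r = 1 (the gcd) gives the Bezout coefficients s = -41, t = 107.
Result: 809 · (-41) + 310 · (107) = 1.

gcd(809, 310) = 1; s = -41, t = 107 (check: 809·(-41) + 310·107 = 1).


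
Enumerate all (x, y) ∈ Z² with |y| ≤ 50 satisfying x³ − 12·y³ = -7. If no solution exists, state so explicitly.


The equation is x³ - 12y³ = -7. For fixed y, x³ = 12·y³ − 7, so a solution requires the RHS to be a perfect cube.
Strategy: iterate y from -50 to 50, compute RHS = 12·y³ − 7, and check whether it is a (positive or negative) perfect cube.
Check small values of y:
  y = 0: RHS = -7 is not a perfect cube.
  y = 1: RHS = 5 is not a perfect cube.
  y = -1: RHS = -19 is not a perfect cube.
  y = 2: RHS = 89 is not a perfect cube.
  y = -2: RHS = -103 is not a perfect cube.
  y = 3: RHS = 317 is not a perfect cube.
  y = -3: RHS = -331 is not a perfect cube.
Continuing the search up to |y| = 50 finds no solutions either.
No (x, y) in the scanned range satisfies the equation.

No integer solutions with |y| ≤ 50.


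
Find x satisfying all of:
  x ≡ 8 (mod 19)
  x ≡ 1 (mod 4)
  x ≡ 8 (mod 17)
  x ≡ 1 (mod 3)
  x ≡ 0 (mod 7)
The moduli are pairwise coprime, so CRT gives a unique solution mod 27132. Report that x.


Product of moduli M = 19 · 4 · 17 · 3 · 7 = 27132.
Merge one congruence at a time:
  Start: x ≡ 8 (mod 19).
  Combine with x ≡ 1 (mod 4); new modulus lcm = 76.
    Write x = 8 + 19·t and substitute into x ≡ 1 (mod 4): 19·t ≡ 1 − 8 = -7 (mod 4).
    Reduce coefficients mod 4: 3·t ≡ 1 (mod 4).
    The inverse of 3 mod 4 is 3 (since 3·3 = 9 = 2·4 + 1), so t ≡ 3·1 = 3 ≡ 3 (mod 4).
    Then x = 8 + 19·3 = 65, valid modulo lcm(19, 4) = 76: x ≡ 65 (mod 76).
  Combine with x ≡ 8 (mod 17); new modulus lcm = 1292.
    Write x = 65 + 76·t and substitute into x ≡ 8 (mod 17): 76·t ≡ 8 − 65 = -57 (mod 17).
    Reduce coefficients mod 17: 8·t ≡ 11 (mod 17).
    The inverse of 8 mod 17 is 15 (since 8·15 = 120 = 7·17 + 1), so t ≡ 15·11 = 165 ≡ 12 (mod 17).
    Then x = 65 + 76·12 = 977, valid modulo lcm(76, 17) = 1292: x ≡ 977 (mod 1292).
  Combine with x ≡ 1 (mod 3); new modulus lcm = 3876.
    Write x = 977 + 1292·t and substitute into x ≡ 1 (mod 3): 1292·t ≡ 1 − 977 = -976 (mod 3).
    Reduce coefficients mod 3: 2·t ≡ 2 (mod 3).
    The inverse of 2 mod 3 is 2 (since 2·2 = 4 = 1·3 + 1), so t ≡ 2·2 = 4 ≡ 1 (mod 3).
    Then x = 977 + 1292·1 = 2269, valid modulo lcm(1292, 3) = 3876: x ≡ 2269 (mod 3876).
  Combine with x ≡ 0 (mod 7); new modulus lcm = 27132.
    Write x = 2269 + 3876·t and substitute into x ≡ 0 (mod 7): 3876·t ≡ 0 − 2269 = -2269 (mod 7).
    Reduce coefficients mod 7: 5·t ≡ 6 (mod 7).
    The inverse of 5 mod 7 is 3 (since 5·3 = 15 = 2·7 + 1), so t ≡ 3·6 = 18 ≡ 4 (mod 7).
    Then x = 2269 + 3876·4 = 17773, valid modulo lcm(3876, 7) = 27132: x ≡ 17773 (mod 27132).
Verify against each original: 17773 mod 19 = 8, 17773 mod 4 = 1, 17773 mod 17 = 8, 17773 mod 3 = 1, 17773 mod 7 = 0.

x ≡ 17773 (mod 27132).


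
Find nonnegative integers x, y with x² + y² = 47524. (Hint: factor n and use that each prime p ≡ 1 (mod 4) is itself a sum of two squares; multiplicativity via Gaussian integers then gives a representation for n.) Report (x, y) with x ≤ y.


Step 1: Factor n = 47524 = 2^2 · 109^2.
Step 2: Check the mod-4 condition on each prime factor: 2 = 2 (special); 109 ≡ 1 (mod 4), exponent 2.
All primes ≡ 3 (mod 4) appear to even exponent (or don't appear), so by the two-squares theorem n IS expressible as a sum of two squares.
Step 3: Build a representation. Group n = k² · m with k = 2 and m = 109 · 109 = 11881 (a product of primes ≡ 1 (mod 4)); a representation of m scales to one of n via (k·x)² + (k·y)² = k²(x² + y²). Each prime p ≡ 1 (mod 4) is itself a sum of two squares; find a² by testing p − a² for a perfect square:
  109: 109 − 1² = 108, 109 − 2² = 105, 109 − 3² = 100 = 10² ⇒ 109 = 3² + 10².
  Combine using the Brahmagupta–Fibonacci identity (a² + b²)(c² + d²) = (ac − bd)² + (ad + bc)² = (ac + bd)² + (ad − bc)²:
  109 · 109 = 11881: from (3² + 10²)(3² + 10²), take (3·3 − 10·10, 3·10 + 10·3) = (9 − 100, 30 + 30) = (-91, 60); dropping signs (only squares matter) gives (91, 60); check 91² + 60² = 8281 + 3600 = 11881 ✓.
  Scale by k = 2: (2·91, 2·60) = (182, 120).
Step 4: Order so x ≤ y and verify: 120² + 182² = 14400 + 33124 = 47524 = n. ✓

n = 47524 = 120² + 182² (one valid representation with x ≤ y).


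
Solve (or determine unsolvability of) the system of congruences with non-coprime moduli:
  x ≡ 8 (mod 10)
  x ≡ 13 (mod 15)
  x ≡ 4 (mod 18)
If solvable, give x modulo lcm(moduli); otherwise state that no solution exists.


Moduli 10, 15, 18 are not pairwise coprime, so CRT works modulo lcm(m_i) when all pairwise compatibility conditions hold.
Pairwise compatibility: gcd(m_i, m_j) must divide a_i - a_j for every pair.
Merge one congruence at a time:
  Start: x ≡ 8 (mod 10).
  Combine with x ≡ 13 (mod 15): gcd(10, 15) = 5; 13 - 8 = 5, which IS divisible by 5, so compatible.
    Write x = 8 + 10·t and substitute into x ≡ 13 (mod 15): 10·t ≡ 13 − 8 = 5 (mod 15).
    Divide the congruence (and modulus) by g = 5: 2·t ≡ 1 (mod 3).
    The inverse of 2 mod 3 is 2 (since 2·2 = 4 = 1·3 + 1), so t ≡ 2·1 = 2 ≡ 2 (mod 3).
    Then x = 8 + 10·2 = 28, valid modulo lcm(10, 15) = 30: x ≡ 28 (mod 30).
  Combine with x ≡ 4 (mod 18): gcd(30, 18) = 6; 4 - 28 = -24, which IS divisible by 6, so compatible.
    Write x = 28 + 30·t and substitute into x ≡ 4 (mod 18): 30·t ≡ 4 − 28 = -24 (mod 18).
    Divide the congruence (and modulus) by g = 6: 5·t ≡ -4 (mod 3).
    Reduce coefficients mod 3: 2·t ≡ 2 (mod 3).
    The inverse of 2 mod 3 is 2 (since 2·2 = 4 = 1·3 + 1), so t ≡ 2·2 = 4 ≡ 1 (mod 3).
    Then x = 28 + 30·1 = 58, valid modulo lcm(30, 18) = 90: x ≡ 58 (mod 90).
Verify: 58 mod 10 = 8, 58 mod 15 = 13, 58 mod 18 = 4.

x ≡ 58 (mod 90).


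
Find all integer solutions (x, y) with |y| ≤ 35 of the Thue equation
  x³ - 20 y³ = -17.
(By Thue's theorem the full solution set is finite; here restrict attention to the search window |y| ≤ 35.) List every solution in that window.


The equation is x³ - 20y³ = -17. For fixed y, x³ = 20·y³ − 17, so a solution requires the RHS to be a perfect cube.
Strategy: iterate y from -35 to 35, compute RHS = 20·y³ − 17, and check whether it is a (positive or negative) perfect cube.
Check small values of y:
  y = 0: RHS = -17 is not a perfect cube.
  y = 1: RHS = 3 is not a perfect cube.
  y = -1: RHS = -37 is not a perfect cube.
  y = 2: RHS = 143 is not a perfect cube.
  y = -2: RHS = -177 is not a perfect cube.
  y = 3: RHS = 523 is not a perfect cube.
  y = -3: RHS = -557 is not a perfect cube.
Continuing the search up to |y| = 35 finds no solutions either.
No (x, y) in the scanned range satisfies the equation.

No integer solutions with |y| ≤ 35.


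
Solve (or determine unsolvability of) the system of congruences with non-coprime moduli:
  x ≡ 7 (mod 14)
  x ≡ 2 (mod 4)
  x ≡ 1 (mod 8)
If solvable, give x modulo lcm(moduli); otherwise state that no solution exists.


Moduli 14, 4, 8 are not pairwise coprime, so CRT works modulo lcm(m_i) when all pairwise compatibility conditions hold.
Pairwise compatibility: gcd(m_i, m_j) must divide a_i - a_j for every pair.
Merge one congruence at a time:
  Start: x ≡ 7 (mod 14).
  Combine with x ≡ 2 (mod 4): gcd(14, 4) = 2, and 2 - 7 = -5 is NOT divisible by 2.
    ⇒ system is inconsistent (no integer solution).

No solution (the system is inconsistent).


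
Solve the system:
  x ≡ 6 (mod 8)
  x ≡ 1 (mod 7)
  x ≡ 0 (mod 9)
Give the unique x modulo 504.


Moduli 8, 7, 9 are pairwise coprime; by CRT there is a unique solution modulo M = 8 · 7 · 9 = 504.
Solve pairwise, accumulating the modulus:
  Start with x ≡ 6 (mod 8).
  Combine with x ≡ 1 (mod 7): since gcd(8, 7) = 1, we get a unique residue mod 56.
    Write x = 6 + 8·t and substitute into x ≡ 1 (mod 7): 8·t ≡ 1 − 6 = -5 (mod 7).
    Reduce coefficients mod 7: 1·t ≡ 2 (mod 7).
    So t ≡ 2 (mod 7).
    Then x = 6 + 8·2 = 22, valid modulo lcm(8, 7) = 56: x ≡ 22 (mod 56).
  Combine with x ≡ 0 (mod 9): since gcd(56, 9) = 1, we get a unique residue mod 504.
    Write x = 22 + 56·t and substitute into x ≡ 0 (mod 9): 56·t ≡ 0 − 22 = -22 (mod 9).
    Reduce coefficients mod 9: 2·t ≡ 5 (mod 9).
    The inverse of 2 mod 9 is 5 (since 2·5 = 10 = 1·9 + 1), so t ≡ 5·5 = 25 ≡ 7 (mod 9).
    Then x = 22 + 56·7 = 414, valid modulo lcm(56, 9) = 504: x ≡ 414 (mod 504).
Verify: 414 mod 8 = 6 ✓, 414 mod 7 = 1 ✓, 414 mod 9 = 0 ✓.

x ≡ 414 (mod 504).


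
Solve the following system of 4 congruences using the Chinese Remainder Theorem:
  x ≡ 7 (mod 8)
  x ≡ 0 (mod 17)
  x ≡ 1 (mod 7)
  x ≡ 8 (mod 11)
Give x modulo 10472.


Product of moduli M = 8 · 17 · 7 · 11 = 10472.
Merge one congruence at a time:
  Start: x ≡ 7 (mod 8).
  Combine with x ≡ 0 (mod 17); new modulus lcm = 136.
    Write x = 7 + 8·t and substitute into x ≡ 0 (mod 17): 8·t ≡ 0 − 7 = -7 (mod 17).
    Reduce coefficients mod 17: 8·t ≡ 10 (mod 17).
    The inverse of 8 mod 17 is 15 (since 8·15 = 120 = 7·17 + 1), so t ≡ 15·10 = 150 ≡ 14 (mod 17).
    Then x = 7 + 8·14 = 119, valid modulo lcm(8, 17) = 136: x ≡ 119 (mod 136).
  Combine with x ≡ 1 (mod 7); new modulus lcm = 952.
    Write x = 119 + 136·t and substitute into x ≡ 1 (mod 7): 136·t ≡ 1 − 119 = -118 (mod 7).
    Reduce coefficients mod 7: 3·t ≡ 1 (mod 7).
    The inverse of 3 mod 7 is 5 (since 3·5 = 15 = 2·7 + 1), so t ≡ 5·1 = 5 ≡ 5 (mod 7).
    Then x = 119 + 136·5 = 799, valid modulo lcm(136, 7) = 952: x ≡ 799 (mod 952).
  Combine with x ≡ 8 (mod 11); new modulus lcm = 10472.
    Write x = 799 + 952·t and substitute into x ≡ 8 (mod 11): 952·t ≡ 8 − 799 = -791 (mod 11).
    Reduce coefficients mod 11: 6·t ≡ 1 (mod 11).
    The inverse of 6 mod 11 is 2 (since 6·2 = 12 = 1·11 + 1), so t ≡ 2·1 = 2 ≡ 2 (mod 11).
    Then x = 799 + 952·2 = 2703, valid modulo lcm(952, 11) = 10472: x ≡ 2703 (mod 10472).
Verify against each original: 2703 mod 8 = 7, 2703 mod 17 = 0, 2703 mod 7 = 1, 2703 mod 11 = 8.

x ≡ 2703 (mod 10472).


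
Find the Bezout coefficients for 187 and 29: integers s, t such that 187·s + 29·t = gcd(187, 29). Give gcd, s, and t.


Euclidean algorithm on (187, 29) — divide until remainder is 0:
  187 = 6 · 29 + 13
  29 = 2 · 13 + 3
  13 = 4 · 3 + 1
  3 = 3 · 1 + 0
gcd(187, 29) = 1.
Track Bezout coefficients alongside the remainders: start with r₀ = 187 = a·1 + b·0 (s = 1, t = 0) and r₁ = 29 = a·0 + b·1 (s = 0, t = 1); each new remainder r_{k+1} = r_{k-1} − q_k·r_k inherits s_{k+1} = s_{k-1} − q_k·s_k, t_{k+1} = t_{k-1} − q_k·t_k, so r_k = a·s_k + b·t_k at every step:
  q = 6: r = 13, s = 1 − 6·0 = 1, t = 0 − 6·1 = -6  (check: 187·1 + 29·(-6) = 13)
  q = 2: r = 3, s = 0 − 2·1 = -2, t = 1 − 2·(-6) = 13  (check: 187·(-2) + 29·13 = 3)
  q = 4: r = 1, s = 1 − 4·(-2) = 9, t = -6 − 4·13 = -58  (check: 187·9 + 29·(-58) = 1)
The row with r = 1 (the gcd) gives the Bezout coefficients s = 9, t = -58.
Result: 187 · (9) + 29 · (-58) = 1.

gcd(187, 29) = 1; s = 9, t = -58 (check: 187·9 + 29·(-58) = 1).


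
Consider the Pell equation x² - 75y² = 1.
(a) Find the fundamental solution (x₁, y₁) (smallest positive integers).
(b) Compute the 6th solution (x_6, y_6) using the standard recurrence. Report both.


Step 1: Find the fundamental solution (x₁, y₁) of x² - 75y² = 1.
  Expand √75 as a continued fraction. a₀ = ⌊√75⌋ = 8; iterate m_{k+1} = d_k·a_k − m_k, d_{k+1} = (75 − m_{k+1}²)/d_k, a_{k+1} = ⌊(a₀ + m_{k+1})/d_{k+1}⌋ (starting m₀ = 0, d₀ = 1), with convergents p_k = a_k·p_{k-1} + p_{k-2}, q_k = a_k·q_{k-1} + q_{k-2} (p₋₁ = 1, q₋₁ = 0):
  k = 0: a₀ = 8; p₀/q₀ = 8/1; p₀² − 75·q₀² = 64 − 75 = -11.
  k = 1: m = 8, d = 11, a = ⌊(8 + 8)/11⌋ = 1; p/q = (1·8 + 1)/(1·1 + 0) = 9/1; p² − 75·q² = 81 − 75 = 6.
  k = 2: m = 3, d = 6, a = ⌊(8 + 3)/6⌋ = 1; p/q = (1·9 + 8)/(1·1 + 1) = 17/2; p² − 75·q² = 289 − 300 = -11.
  k = 3: m = 3, d = 11, a = ⌊(8 + 3)/11⌋ = 1; p/q = (1·17 + 9)/(1·2 + 1) = 26/3; p² − 75·q² = 676 − 675 = 1.
  The first convergent with p² − 75·q² = 1 gives the fundamental solution (x₁, y₁) = (26, 3).
Step 2: Apply the recurrence (x_{n+1}, y_{n+1}) = (x₁x_n + 75y₁y_n, x₁y_n + y₁x_n) repeatedly.
  From (x_1, y_1) = (26, 3): x_2 = 26·26 + 75·3·3 = 1351; y_2 = 26·3 + 3·26 = 156.
  From (x_2, y_2) = (1351, 156): x_3 = 26·1351 + 75·3·156 = 70226; y_3 = 26·156 + 3·1351 = 8109.
  From (x_3, y_3) = (70226, 8109): x_4 = 26·70226 + 75·3·8109 = 3650401; y_4 = 26·8109 + 3·70226 = 421512.
  From (x_4, y_4) = (3650401, 421512): x_5 = 26·3650401 + 75·3·421512 = 189750626; y_5 = 26·421512 + 3·3650401 = 21910515.
  From (x_5, y_5) = (189750626, 21910515): x_6 = 26·189750626 + 75·3·21910515 = 9863382151; y_6 = 26·21910515 + 3·189750626 = 1138925268.
Step 3: Verify x_6² - 75·y_6² = 97286307456665386801 - 97286307456665386800 = 1 (should be 1). ✓

(x_1, y_1) = (26, 3); (x_6, y_6) = (9863382151, 1138925268).


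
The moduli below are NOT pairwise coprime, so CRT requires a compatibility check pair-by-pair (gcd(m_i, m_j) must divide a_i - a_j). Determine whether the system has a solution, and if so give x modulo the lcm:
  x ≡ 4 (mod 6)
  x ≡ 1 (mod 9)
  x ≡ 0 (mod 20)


Moduli 6, 9, 20 are not pairwise coprime, so CRT works modulo lcm(m_i) when all pairwise compatibility conditions hold.
Pairwise compatibility: gcd(m_i, m_j) must divide a_i - a_j for every pair.
Merge one congruence at a time:
  Start: x ≡ 4 (mod 6).
  Combine with x ≡ 1 (mod 9): gcd(6, 9) = 3; 1 - 4 = -3, which IS divisible by 3, so compatible.
    Write x = 4 + 6·t and substitute into x ≡ 1 (mod 9): 6·t ≡ 1 − 4 = -3 (mod 9).
    Divide the congruence (and modulus) by g = 3: 2·t ≡ -1 (mod 3).
    Reduce coefficients mod 3: 2·t ≡ 2 (mod 3).
    The inverse of 2 mod 3 is 2 (since 2·2 = 4 = 1·3 + 1), so t ≡ 2·2 = 4 ≡ 1 (mod 3).
    Then x = 4 + 6·1 = 10, valid modulo lcm(6, 9) = 18: x ≡ 10 (mod 18).
  Combine with x ≡ 0 (mod 20): gcd(18, 20) = 2; 0 - 10 = -10, which IS divisible by 2, so compatible.
    Write x = 10 + 18·t and substitute into x ≡ 0 (mod 20): 18·t ≡ 0 − 10 = -10 (mod 20).
    Divide the congruence (and modulus) by g = 2: 9·t ≡ -5 (mod 10).
    Reduce coefficients mod 10: 9·t ≡ 5 (mod 10).
    The inverse of 9 mod 10 is 9 (since 9·9 = 81 = 8·10 + 1), so t ≡ 9·5 = 45 ≡ 5 (mod 10).
    Then x = 10 + 18·5 = 100, valid modulo lcm(18, 20) = 180: x ≡ 100 (mod 180).
Verify: 100 mod 6 = 4, 100 mod 9 = 1, 100 mod 20 = 0.

x ≡ 100 (mod 180).


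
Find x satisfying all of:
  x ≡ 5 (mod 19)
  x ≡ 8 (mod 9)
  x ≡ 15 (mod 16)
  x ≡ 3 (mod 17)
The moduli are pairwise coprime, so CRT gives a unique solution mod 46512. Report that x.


Product of moduli M = 19 · 9 · 16 · 17 = 46512.
Merge one congruence at a time:
  Start: x ≡ 5 (mod 19).
  Combine with x ≡ 8 (mod 9); new modulus lcm = 171.
    Write x = 5 + 19·t and substitute into x ≡ 8 (mod 9): 19·t ≡ 8 − 5 = 3 (mod 9).
    Reduce coefficients mod 9: 1·t ≡ 3 (mod 9).
    So t ≡ 3 (mod 9).
    Then x = 5 + 19·3 = 62, valid modulo lcm(19, 9) = 171: x ≡ 62 (mod 171).
  Combine with x ≡ 15 (mod 16); new modulus lcm = 2736.
    Write x = 62 + 171·t and substitute into x ≡ 15 (mod 16): 171·t ≡ 15 − 62 = -47 (mod 16).
    Reduce coefficients mod 16: 11·t ≡ 1 (mod 16).
    The inverse of 11 mod 16 is 3 (since 11·3 = 33 = 2·16 + 1), so t ≡ 3·1 = 3 ≡ 3 (mod 16).
    Then x = 62 + 171·3 = 575, valid modulo lcm(171, 16) = 2736: x ≡ 575 (mod 2736).
  Combine with x ≡ 3 (mod 17); new modulus lcm = 46512.
    Write x = 575 + 2736·t and substitute into x ≡ 3 (mod 17): 2736·t ≡ 3 − 575 = -572 (mod 17).
    Reduce coefficients mod 17: 16·t ≡ 6 (mod 17).
    The inverse of 16 mod 17 is 16 (since 16·16 = 256 = 15·17 + 1), so t ≡ 16·6 = 96 ≡ 11 (mod 17).
    Then x = 575 + 2736·11 = 30671, valid modulo lcm(2736, 17) = 46512: x ≡ 30671 (mod 46512).
Verify against each original: 30671 mod 19 = 5, 30671 mod 9 = 8, 30671 mod 16 = 15, 30671 mod 17 = 3.

x ≡ 30671 (mod 46512).


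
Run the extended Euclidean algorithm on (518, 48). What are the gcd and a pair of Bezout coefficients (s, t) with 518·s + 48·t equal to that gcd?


Euclidean algorithm on (518, 48) — divide until remainder is 0:
  518 = 10 · 48 + 38
  48 = 1 · 38 + 10
  38 = 3 · 10 + 8
  10 = 1 · 8 + 2
  8 = 4 · 2 + 0
gcd(518, 48) = 2.
Track Bezout coefficients alongside the remainders: start with r₀ = 518 = a·1 + b·0 (s = 1, t = 0) and r₁ = 48 = a·0 + b·1 (s = 0, t = 1); each new remainder r_{k+1} = r_{k-1} − q_k·r_k inherits s_{k+1} = s_{k-1} − q_k·s_k, t_{k+1} = t_{k-1} − q_k·t_k, so r_k = a·s_k + b·t_k at every step:
  q = 10: r = 38, s = 1 − 10·0 = 1, t = 0 − 10·1 = -10  (check: 518·1 + 48·(-10) = 38)
  q = 1: r = 10, s = 0 − 1·1 = -1, t = 1 − 1·(-10) = 11  (check: 518·(-1) + 48·11 = 10)
  q = 3: r = 8, s = 1 − 3·(-1) = 4, t = -10 − 3·11 = -43  (check: 518·4 + 48·(-43) = 8)
  q = 1: r = 2, s = -1 − 1·4 = -5, t = 11 − 1·(-43) = 54  (check: 518·(-5) + 48·54 = 2)
The row with r = 2 (the gcd) gives the Bezout coefficients s = -5, t = 54.
Result: 518 · (-5) + 48 · (54) = 2.

gcd(518, 48) = 2; s = -5, t = 54 (check: 518·(-5) + 48·54 = 2).


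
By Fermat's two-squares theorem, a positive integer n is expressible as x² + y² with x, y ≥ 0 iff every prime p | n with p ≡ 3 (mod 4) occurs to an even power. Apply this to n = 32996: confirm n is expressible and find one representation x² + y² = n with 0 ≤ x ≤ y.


Step 1: Factor n = 32996 = 2^2 · 73 · 113.
Step 2: Check the mod-4 condition on each prime factor: 2 = 2 (special); 73 ≡ 1 (mod 4), exponent 1; 113 ≡ 1 (mod 4), exponent 1.
All primes ≡ 3 (mod 4) appear to even exponent (or don't appear), so by the two-squares theorem n IS expressible as a sum of two squares.
Step 3: Build a representation. Group n = k² · m with k = 2 and m = 73 · 113 = 8249 (a product of primes ≡ 1 (mod 4)); a representation of m scales to one of n via (k·x)² + (k·y)² = k²(x² + y²). Each prime p ≡ 1 (mod 4) is itself a sum of two squares; find a² by testing p − a² for a perfect square:
  73: 73 − 1² = 72, 73 − 2² = 69, 73 − 3² = 64 = 8² ⇒ 73 = 3² + 8².
  113: 113 − 1² = 112, 113 − 2² = 109, 113 − 3² = 104, 113 − 4² = 97, 113 − 5² = 88, 113 − 6² = 77, 113 − 7² = 64 = 8² ⇒ 113 = 7² + 8².
  Combine using the Brahmagupta–Fibonacci identity (a² + b²)(c² + d²) = (ac − bd)² + (ad + bc)² = (ac + bd)² + (ad − bc)²:
  73 · 113 = 8249: from (3² + 8²)(7² + 8²), take (3·7 − 8·8, 3·8 + 8·7) = (21 − 64, 24 + 56) = (-43, 80); dropping signs (only squares matter) gives (43, 80); check 43² + 80² = 1849 + 6400 = 8249 ✓.
  Scale by k = 2: (2·43, 2·80) = (86, 160).
Step 4: Order so x ≤ y and verify: 86² + 160² = 7396 + 25600 = 32996 = n. ✓

n = 32996 = 86² + 160² (one valid representation with x ≤ y).


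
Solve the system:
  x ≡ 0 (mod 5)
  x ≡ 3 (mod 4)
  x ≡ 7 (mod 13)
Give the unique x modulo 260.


Moduli 5, 4, 13 are pairwise coprime; by CRT there is a unique solution modulo M = 5 · 4 · 13 = 260.
Solve pairwise, accumulating the modulus:
  Start with x ≡ 0 (mod 5).
  Combine with x ≡ 3 (mod 4): since gcd(5, 4) = 1, we get a unique residue mod 20.
    Write x = 0 + 5·t and substitute into x ≡ 3 (mod 4): 5·t ≡ 3 − 0 = 3 (mod 4).
    Reduce coefficients mod 4: 1·t ≡ 3 (mod 4).
    So t ≡ 3 (mod 4).
    Then x = 0 + 5·3 = 15, valid modulo lcm(5, 4) = 20: x ≡ 15 (mod 20).
  Combine with x ≡ 7 (mod 13): since gcd(20, 13) = 1, we get a unique residue mod 260.
    Write x = 15 + 20·t and substitute into x ≡ 7 (mod 13): 20·t ≡ 7 − 15 = -8 (mod 13).
    Reduce coefficients mod 13: 7·t ≡ 5 (mod 13).
    The inverse of 7 mod 13 is 2 (since 7·2 = 14 = 1·13 + 1), so t ≡ 2·5 = 10 ≡ 10 (mod 13).
    Then x = 15 + 20·10 = 215, valid modulo lcm(20, 13) = 260: x ≡ 215 (mod 260).
Verify: 215 mod 5 = 0 ✓, 215 mod 4 = 3 ✓, 215 mod 13 = 7 ✓.

x ≡ 215 (mod 260).
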